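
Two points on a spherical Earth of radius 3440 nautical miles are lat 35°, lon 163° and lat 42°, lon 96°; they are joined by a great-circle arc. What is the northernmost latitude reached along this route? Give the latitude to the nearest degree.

≈ 44°

The great circle lies in the plane with unit normal n̂ = (p₁ × p₂)/|p₁ × p₂|.
Here n̂_z ≈ -0.715; the vertex latitude is φ_max = arccos|n̂_z| ≈ 44.3°.
Check via Clairaut: cos φ_max = |cos φ₁| · sin C = cos(35.0°)·sin(60.8°) ≈ 0.715, again giving ≈ 44.3°.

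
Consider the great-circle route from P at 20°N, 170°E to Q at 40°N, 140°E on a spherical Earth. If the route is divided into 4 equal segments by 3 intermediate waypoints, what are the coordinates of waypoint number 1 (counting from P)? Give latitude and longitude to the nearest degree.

Write both endpoints as unit vectors p₁, p₂ with components (cos φ cos λ, cos φ sin λ, sin φ).
The central angle between the endpoints is δ = arccos(p₁·p₂) ≈ 0.567 rad (32.5°).
Interpolate at f = 1/4 with slerp weights a = sin((1−f)δ)/sin δ ≈ 0.768, b = sin(fδ)/sin δ ≈ 0.263.
p = a·p₁ + b·p₂ ≈ (-0.865, 0.255, 0.432); φ = arcsin(p_z) ≈ 25.58°, λ = atan2(p_y, p_x) ≈ 163.59°.

≈ 26°N, 164°E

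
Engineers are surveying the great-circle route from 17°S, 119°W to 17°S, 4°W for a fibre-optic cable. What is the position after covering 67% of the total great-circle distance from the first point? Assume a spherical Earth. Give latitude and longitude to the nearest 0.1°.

From cos δ = sin φ₁ sin φ₂ + cos φ₁ cos φ₂ cos Δλ, the central angle is δ ≈ 1.877 rad (107.5°).
Interpolate at f = 0.67 with slerp weights a = sin((1−f)δ)/sin δ ≈ 0.609, b = sin(fδ)/sin δ ≈ 0.998.
p = a·p₁ + b·p₂ ≈ (0.669, -0.576, -0.470); φ = arcsin(p_z) ≈ -28.01°, λ = atan2(p_y, p_x) ≈ -40.69°.

≈ 28.0°S, 40.7°W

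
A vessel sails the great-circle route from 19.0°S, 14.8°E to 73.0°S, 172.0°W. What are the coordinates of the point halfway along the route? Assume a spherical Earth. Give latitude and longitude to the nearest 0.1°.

≈ 62.9°S, 17.8°E

From cos δ = sin φ₁ sin φ₂ + cos φ₁ cos φ₂ cos Δλ, the central angle is δ ≈ 1.534 rad (87.9°).
Interpolate at f = 1/2 with slerp weights a = sin((1−f)δ)/sin δ ≈ 0.694, b = sin(fδ)/sin δ ≈ 0.694.
p = a·p₁ + b·p₂ ≈ (0.434, 0.139, -0.890); φ = arcsin(p_z) ≈ -62.89°, λ = atan2(p_y, p_x) ≈ 17.82°.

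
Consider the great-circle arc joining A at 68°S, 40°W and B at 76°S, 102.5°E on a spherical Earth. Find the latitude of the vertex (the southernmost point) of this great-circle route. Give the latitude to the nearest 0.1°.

The great circle lies in the plane with unit normal n̂ = (p₁ × p₂)/|p₁ × p₂|.
Here n̂_z ≈ +0.098; the vertex latitude is φ_max = arccos|n̂_z| ≈ 84.4°.
Check via Clairaut: cos φ_max = |cos φ₁| · sin C = cos(68.0°)·sin(164.8°) ≈ 0.098, again giving ≈ 84.4°.

≈ 84.4°S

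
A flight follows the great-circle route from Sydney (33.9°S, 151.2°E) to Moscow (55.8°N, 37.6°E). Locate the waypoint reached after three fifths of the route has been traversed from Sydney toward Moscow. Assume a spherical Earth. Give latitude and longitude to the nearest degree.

The haversine formula gives a central angle δ ≈ 2.276 rad (130.4°) between the endpoints.
Interpolate at f = 3/5 with slerp weights a = sin((1−f)δ)/sin δ ≈ 1.037, b = sin(fδ)/sin δ ≈ 1.285.
p = a·p₁ + b·p₂ ≈ (-0.182, 0.856, 0.485); φ = arcsin(p_z) ≈ 29.00°, λ = atan2(p_y, p_x) ≈ 101.99°.

≈ 29°N, 102°E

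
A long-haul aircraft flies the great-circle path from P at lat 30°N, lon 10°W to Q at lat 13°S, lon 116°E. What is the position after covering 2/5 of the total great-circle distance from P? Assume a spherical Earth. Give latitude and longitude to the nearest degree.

The haversine formula gives a central angle δ ≈ 2.225 rad (127.5°) between the endpoints.
Interpolate at f = 2/5 with slerp weights a = sin((1−f)δ)/sin δ ≈ 1.225, b = sin(fδ)/sin δ ≈ 0.979.
p = a·p₁ + b·p₂ ≈ (0.627, 0.673, 0.392); φ = arcsin(p_z) ≈ 23.10°, λ = atan2(p_y, p_x) ≈ 47.05°.

≈ lat 23°N, lon 47°E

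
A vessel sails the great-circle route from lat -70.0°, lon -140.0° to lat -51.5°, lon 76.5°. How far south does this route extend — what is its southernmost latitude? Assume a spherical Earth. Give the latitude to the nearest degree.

≈ -81°

The great circle lies in the plane with unit normal n̂ = (p₁ × p₂)/|p₁ × p₂|.
Here n̂_z ≈ -0.153; the vertex latitude is φ_max = arccos|n̂_z| ≈ 81.2°.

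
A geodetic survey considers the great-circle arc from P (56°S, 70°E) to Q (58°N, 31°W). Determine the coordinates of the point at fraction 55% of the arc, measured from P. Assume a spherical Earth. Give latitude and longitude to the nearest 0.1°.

Convert each endpoint to a unit vector on the sphere (x = cos φ cos λ, y = cos φ sin λ, z = sin φ).
The central angle between the endpoints is δ = arccos(p₁·p₂) ≈ 2.434 rad (139.4°).
Interpolate at f = 0.55 with slerp weights a = sin((1−f)δ)/sin δ ≈ 1.367, b = sin(fδ)/sin δ ≈ 1.496.
p = a·p₁ + b·p₂ ≈ (0.941, 0.310, 0.136); φ = arcsin(p_z) ≈ 7.80°, λ = atan2(p_y, p_x) ≈ 18.23°.

≈ (7.8°N, 18.2°E)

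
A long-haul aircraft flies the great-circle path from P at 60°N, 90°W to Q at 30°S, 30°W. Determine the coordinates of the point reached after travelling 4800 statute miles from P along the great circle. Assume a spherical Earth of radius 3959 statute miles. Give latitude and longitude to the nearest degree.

From cos δ = sin φ₁ sin φ₂ + cos φ₁ cos φ₂ cos Δλ, the central angle is δ ≈ 1.789 rad (102.5°). The total great-circle distance is δ·R ≈ 1.789 × 3959 ≈ 7083 mi, so the target fraction is f = 4800/7083 ≈ 0.678.
Interpolate at f ≈ 0.678 with slerp weights a = sin((1−f)δ)/sin δ ≈ 0.558, b = sin(fδ)/sin δ ≈ 0.959.
p = a·p₁ + b·p₂ ≈ (0.719, -0.695, 0.004); φ = arcsin(p_z) ≈ 0.23°, λ = atan2(p_y, p_x) ≈ -43.99°.

≈ 0°N, 44°W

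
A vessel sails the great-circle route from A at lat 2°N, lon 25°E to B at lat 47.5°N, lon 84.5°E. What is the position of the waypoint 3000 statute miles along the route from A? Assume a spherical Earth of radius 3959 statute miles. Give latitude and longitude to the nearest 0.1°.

From cos δ = sin φ₁ sin φ₂ + cos φ₁ cos φ₂ cos Δλ, the central angle is δ ≈ 1.193 rad (68.4°). The total great-circle distance is δ·R ≈ 1.193 × 3959 ≈ 4725 mi, so the target fraction is f = 3000/4725 ≈ 0.635.
Interpolate at f ≈ 0.635 with slerp weights a = sin((1−f)δ)/sin δ ≈ 0.454, b = sin(fδ)/sin δ ≈ 0.739.
p = a·p₁ + b·p₂ ≈ (0.459, 0.689, 0.561); φ = arcsin(p_z) ≈ 34.12°, λ = atan2(p_y, p_x) ≈ 56.32°.

≈ lat 34.1°N, lon 56.3°E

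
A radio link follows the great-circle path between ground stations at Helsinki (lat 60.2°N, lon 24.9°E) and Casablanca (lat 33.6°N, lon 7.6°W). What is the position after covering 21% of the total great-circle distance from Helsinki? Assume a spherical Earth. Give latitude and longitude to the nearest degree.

≈ lat 55°N, lon 15°E

Write both endpoints as unit vectors p₁, p₂ with components (cos φ cos λ, cos φ sin λ, sin φ).
The central angle between the endpoints is δ = arccos(p₁·p₂) ≈ 0.593 rad (34.0°).
Interpolate at f = 0.21 with slerp weights a = sin((1−f)δ)/sin δ ≈ 0.808, b = sin(fδ)/sin δ ≈ 0.222.
p = a·p₁ + b·p₂ ≈ (0.548, 0.145, 0.824); φ = arcsin(p_z) ≈ 55.50°, λ = atan2(p_y, p_x) ≈ 14.79°.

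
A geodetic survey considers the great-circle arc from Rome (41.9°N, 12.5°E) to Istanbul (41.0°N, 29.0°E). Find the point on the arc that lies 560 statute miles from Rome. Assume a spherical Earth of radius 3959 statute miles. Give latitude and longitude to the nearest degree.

Convert each endpoint to a unit vector on the sphere (x = cos φ cos λ, y = cos φ sin λ, z = sin φ).
The central angle between the endpoints is δ = arccos(p₁·p₂) ≈ 0.216 rad (12.4°). The total great-circle distance is δ·R ≈ 0.216 × 3959 ≈ 855 mi, so the target fraction is f = 560/855 ≈ 0.655.
Interpolate at f ≈ 0.655 with slerp weights a = sin((1−f)δ)/sin δ ≈ 0.348, b = sin(fδ)/sin δ ≈ 0.658.
p = a·p₁ + b·p₂ ≈ (0.687, 0.297, 0.664); φ = arcsin(p_z) ≈ 41.58°, λ = atan2(p_y, p_x) ≈ 23.36°.

≈ (42°N, 23°E)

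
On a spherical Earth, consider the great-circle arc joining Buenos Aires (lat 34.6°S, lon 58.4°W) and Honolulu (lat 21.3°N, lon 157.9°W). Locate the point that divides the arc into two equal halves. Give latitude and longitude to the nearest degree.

≈ lat 10°S, lon 112°W

Convert each endpoint to a unit vector on the sphere (x = cos φ cos λ, y = cos φ sin λ, z = sin φ).
The central angle between the endpoints is δ = arccos(p₁·p₂) ≈ 1.910 rad (109.4°).
Interpolate at f = 1/2 with slerp weights a = sin((1−f)δ)/sin δ ≈ 0.866, b = sin(fδ)/sin δ ≈ 0.866.
p = a·p₁ + b·p₂ ≈ (-0.374, -0.910, -0.177); φ = arcsin(p_z) ≈ -10.20°, λ = atan2(p_y, p_x) ≈ -112.33°.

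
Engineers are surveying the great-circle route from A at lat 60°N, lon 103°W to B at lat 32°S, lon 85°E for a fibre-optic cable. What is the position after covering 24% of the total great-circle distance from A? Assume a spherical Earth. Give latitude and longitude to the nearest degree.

≈ lat 80°N, lon 134°E

Write both endpoints as unit vectors p₁, p₂ with components (cos φ cos λ, cos φ sin λ, sin φ).
The central angle between the endpoints is δ = arccos(p₁·p₂) ≈ 2.644 rad (151.5°).
Interpolate at f = 0.24 with slerp weights a = sin((1−f)δ)/sin δ ≈ 1.897, b = sin(fδ)/sin δ ≈ 1.242.
p = a·p₁ + b·p₂ ≈ (-0.122, 0.125, 0.985); φ = arcsin(p_z) ≈ 79.94°, λ = atan2(p_y, p_x) ≈ 134.11°.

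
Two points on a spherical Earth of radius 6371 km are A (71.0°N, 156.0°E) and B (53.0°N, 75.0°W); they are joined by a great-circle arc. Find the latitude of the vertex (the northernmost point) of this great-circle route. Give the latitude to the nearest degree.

The great circle lies in the plane with unit normal n̂ = (p₁ × p₂)/|p₁ × p₂|.
Here n̂_z ≈ +0.196; the vertex latitude is φ_max = arccos|n̂_z| ≈ 78.7°.

≈ 79°N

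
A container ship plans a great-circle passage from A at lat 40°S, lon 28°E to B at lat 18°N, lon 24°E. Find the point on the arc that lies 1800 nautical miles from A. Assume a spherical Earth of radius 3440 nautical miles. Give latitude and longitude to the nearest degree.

≈ lat 10°S, lon 26°E

Convert each endpoint to a unit vector on the sphere (x = cos φ cos λ, y = cos φ sin λ, z = sin φ).
The central angle between the endpoints is δ = arccos(p₁·p₂) ≈ 1.014 rad (58.1°). The total great-circle distance is δ·R ≈ 1.014 × 3440 ≈ 3489 nmi, so the target fraction is f = 1800/3489 ≈ 0.516.
Interpolate at f ≈ 0.516 with slerp weights a = sin((1−f)δ)/sin δ ≈ 0.555, b = sin(fδ)/sin δ ≈ 0.588.
p = a·p₁ + b·p₂ ≈ (0.887, 0.427, -0.175); φ = arcsin(p_z) ≈ -10.09°, λ = atan2(p_y, p_x) ≈ 25.73°.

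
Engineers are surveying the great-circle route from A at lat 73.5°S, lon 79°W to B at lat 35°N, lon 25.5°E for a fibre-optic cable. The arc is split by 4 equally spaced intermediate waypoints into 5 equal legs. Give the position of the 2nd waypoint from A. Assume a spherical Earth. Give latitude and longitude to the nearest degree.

≈ lat 38°S, lon 0°E

Convert each endpoint to a unit vector on the sphere (x = cos φ cos λ, y = cos φ sin λ, z = sin φ).
The central angle between the endpoints is δ = arccos(p₁·p₂) ≈ 2.225 rad (127.5°).
Interpolate at f = 2/5 with slerp weights a = sin((1−f)δ)/sin δ ≈ 1.225, b = sin(fδ)/sin δ ≈ 0.979.
p = a·p₁ + b·p₂ ≈ (0.790, 0.004, -0.613); φ = arcsin(p_z) ≈ -37.81°, λ = atan2(p_y, p_x) ≈ 0.27°.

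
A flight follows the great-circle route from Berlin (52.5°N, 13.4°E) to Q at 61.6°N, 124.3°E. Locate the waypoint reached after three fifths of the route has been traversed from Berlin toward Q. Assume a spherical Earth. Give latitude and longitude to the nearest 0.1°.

≈ 70.3°N, 74.2°E

Convert each endpoint to a unit vector on the sphere (x = cos φ cos λ, y = cos φ sin λ, z = sin φ).
The central angle between the endpoints is δ = arccos(p₁·p₂) ≈ 0.934 rad (53.5°).
Interpolate at f = 3/5 with slerp weights a = sin((1−f)δ)/sin δ ≈ 0.454, b = sin(fδ)/sin δ ≈ 0.661.
p = a·p₁ + b·p₂ ≈ (0.092, 0.324, 0.942); φ = arcsin(p_z) ≈ 70.34°, λ = atan2(p_y, p_x) ≈ 74.20°.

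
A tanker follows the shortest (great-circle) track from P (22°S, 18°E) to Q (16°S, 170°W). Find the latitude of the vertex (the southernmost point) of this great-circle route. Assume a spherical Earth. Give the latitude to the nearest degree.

≈ 79°S

The great circle lies in the plane with unit normal n̂ = (p₁ × p₂)/|p₁ × p₂|.
Here n̂_z ≈ +0.198; the vertex latitude is φ_max = arccos|n̂_z| ≈ 78.6°.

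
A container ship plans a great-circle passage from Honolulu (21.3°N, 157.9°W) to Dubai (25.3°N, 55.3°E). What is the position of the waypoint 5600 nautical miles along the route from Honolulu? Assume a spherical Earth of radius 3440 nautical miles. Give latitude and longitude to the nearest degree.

≈ 47°N, 82°E

Write both endpoints as unit vectors p₁, p₂ with components (cos φ cos λ, cos φ sin λ, sin φ).
The central angle between the endpoints is δ = arccos(p₁·p₂) ≈ 2.153 rad (123.3°). The total great-circle distance is δ·R ≈ 2.153 × 3440 ≈ 7405 nmi, so the target fraction is f = 5600/7405 ≈ 0.756.
Interpolate at f ≈ 0.756 with slerp weights a = sin((1−f)δ)/sin δ ≈ 0.600, b = sin(fδ)/sin δ ≈ 1.195.
p = a·p₁ + b·p₂ ≈ (0.097, 0.678, 0.729); φ = arcsin(p_z) ≈ 46.76°, λ = atan2(p_y, p_x) ≈ 81.83°.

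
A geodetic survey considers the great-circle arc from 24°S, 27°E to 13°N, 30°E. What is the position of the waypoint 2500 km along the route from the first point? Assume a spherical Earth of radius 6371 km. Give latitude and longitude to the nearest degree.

The haversine formula gives a central angle δ ≈ 0.648 rad (37.1°) between the endpoints. The total great-circle distance is δ·R ≈ 0.648 × 6371 ≈ 4127 km, so the target fraction is f = 2500/4127 ≈ 0.606.
Interpolate at f ≈ 0.606 with slerp weights a = sin((1−f)δ)/sin δ ≈ 0.419, b = sin(fδ)/sin δ ≈ 0.634.
p = a·p₁ + b·p₂ ≈ (0.876, 0.482, -0.028); φ = arcsin(p_z) ≈ -1.59°, λ = atan2(p_y, p_x) ≈ 28.85°.

≈ 2°S, 29°E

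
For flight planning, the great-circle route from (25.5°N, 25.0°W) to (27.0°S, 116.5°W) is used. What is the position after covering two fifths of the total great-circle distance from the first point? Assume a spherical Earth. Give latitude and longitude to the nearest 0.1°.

≈ (4.7°N, 61.9°W)

Convert each endpoint to a unit vector on the sphere (x = cos φ cos λ, y = cos φ sin λ, z = sin φ).
The central angle between the endpoints is δ = arccos(p₁·p₂) ≈ 1.789 rad (102.5°).
Interpolate at f = 2/5 with slerp weights a = sin((1−f)δ)/sin δ ≈ 0.900, b = sin(fδ)/sin δ ≈ 0.672.
p = a·p₁ + b·p₂ ≈ (0.469, -0.879, 0.082); φ = arcsin(p_z) ≈ 4.73°, λ = atan2(p_y, p_x) ≈ -61.91°.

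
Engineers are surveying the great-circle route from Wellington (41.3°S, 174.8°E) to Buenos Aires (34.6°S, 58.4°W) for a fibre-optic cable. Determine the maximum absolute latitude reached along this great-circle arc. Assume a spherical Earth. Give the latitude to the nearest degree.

≈ 60°S

The great circle lies in the plane with unit normal n̂ = (p₁ × p₂)/|p₁ × p₂|.
Here n̂_z ≈ +0.495; the vertex latitude is φ_max = arccos|n̂_z| ≈ 60.3°.
Check via Clairaut: cos φ_max = |cos φ₁| · sin C = cos(41.3°)·sin(138.8°) ≈ 0.495, again giving ≈ 60.3°.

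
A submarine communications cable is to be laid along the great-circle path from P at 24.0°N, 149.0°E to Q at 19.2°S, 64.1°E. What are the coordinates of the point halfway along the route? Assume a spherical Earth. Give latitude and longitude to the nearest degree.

≈ 3°N, 106°E

Convert each endpoint to a unit vector on the sphere (x = cos φ cos λ, y = cos φ sin λ, z = sin φ).
The central angle between the endpoints is δ = arccos(p₁·p₂) ≈ 1.628 rad (93.3°).
Interpolate at f = 1/2 with slerp weights a = sin((1−f)δ)/sin δ ≈ 0.728, b = sin(fδ)/sin δ ≈ 0.728.
p = a·p₁ + b·p₂ ≈ (-0.270, 0.961, 0.057); φ = arcsin(p_z) ≈ 3.25°, λ = atan2(p_y, p_x) ≈ 105.68°.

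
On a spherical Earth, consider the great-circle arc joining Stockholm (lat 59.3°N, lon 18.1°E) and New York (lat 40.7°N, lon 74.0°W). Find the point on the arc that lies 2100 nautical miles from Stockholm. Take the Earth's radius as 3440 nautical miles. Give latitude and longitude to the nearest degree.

≈ lat 56°N, lon 50°W

Write both endpoints as unit vectors p₁, p₂ with components (cos φ cos λ, cos φ sin λ, sin φ).
The central angle between the endpoints is δ = arccos(p₁·p₂) ≈ 0.993 rad (56.9°). The total great-circle distance is δ·R ≈ 0.993 × 3440 ≈ 3415 nmi, so the target fraction is f = 2100/3415 ≈ 0.615.
Interpolate at f ≈ 0.615 with slerp weights a = sin((1−f)δ)/sin δ ≈ 0.445, b = sin(fδ)/sin δ ≈ 0.685.
p = a·p₁ + b·p₂ ≈ (0.359, -0.428, 0.829); φ = arcsin(p_z) ≈ 56.02°, λ = atan2(p_y, p_x) ≈ -50.02°.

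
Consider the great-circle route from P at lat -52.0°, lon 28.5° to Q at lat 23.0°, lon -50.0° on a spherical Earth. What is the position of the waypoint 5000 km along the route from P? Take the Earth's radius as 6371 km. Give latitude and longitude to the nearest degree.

≈ lat -23°, lon -16°

The haversine formula gives a central angle δ ≈ 1.767 rad (101.2°) between the endpoints. The total great-circle distance is δ·R ≈ 1.767 × 6371 ≈ 11257 km, so the target fraction is f = 5000/11257 ≈ 0.444.
Interpolate at f ≈ 0.444 with slerp weights a = sin((1−f)δ)/sin δ ≈ 0.848, b = sin(fδ)/sin δ ≈ 0.721.
p = a·p₁ + b·p₂ ≈ (0.885, -0.259, -0.387); φ = arcsin(p_z) ≈ -22.75°, λ = atan2(p_y, p_x) ≈ -16.31°.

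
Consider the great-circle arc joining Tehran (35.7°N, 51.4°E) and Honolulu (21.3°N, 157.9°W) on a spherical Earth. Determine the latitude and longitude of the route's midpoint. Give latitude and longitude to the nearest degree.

≈ (64°N, 141°E)

From cos δ = sin φ₁ sin φ₂ + cos φ₁ cos φ₂ cos Δλ, the central angle is δ ≈ 2.035 rad (116.6°).
Interpolate at f = 1/2 with slerp weights a = sin((1−f)δ)/sin δ ≈ 0.952, b = sin(fδ)/sin δ ≈ 0.952.
p = a·p₁ + b·p₂ ≈ (-0.339, 0.270, 0.901); φ = arcsin(p_z) ≈ 64.29°, λ = atan2(p_y, p_x) ≈ 141.45°.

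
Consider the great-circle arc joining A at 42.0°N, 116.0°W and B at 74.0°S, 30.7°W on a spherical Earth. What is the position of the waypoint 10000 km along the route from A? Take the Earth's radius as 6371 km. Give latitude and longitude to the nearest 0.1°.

Convert each endpoint to a unit vector on the sphere (x = cos φ cos λ, y = cos φ sin λ, z = sin φ).
The central angle between the endpoints is δ = arccos(p₁·p₂) ≈ 2.248 rad (128.8°). The total great-circle distance is δ·R ≈ 2.248 × 6371 ≈ 14320 km, so the target fraction is f = 10000/14320 ≈ 0.698.
Interpolate at f ≈ 0.698 with slerp weights a = sin((1−f)δ)/sin δ ≈ 0.805, b = sin(fδ)/sin δ ≈ 1.283.
p = a·p₁ + b·p₂ ≈ (0.042, -0.718, -0.695); φ = arcsin(p_z) ≈ -44.00°, λ = atan2(p_y, p_x) ≈ -86.66°.

≈ 44.0°S, 86.7°W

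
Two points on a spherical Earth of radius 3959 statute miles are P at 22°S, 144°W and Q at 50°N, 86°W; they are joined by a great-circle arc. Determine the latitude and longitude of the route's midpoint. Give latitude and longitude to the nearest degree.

≈ 16°N, 121°W

From cos δ = sin φ₁ sin φ₂ + cos φ₁ cos φ₂ cos Δλ, the central angle is δ ≈ 1.542 rad (88.3°).
Interpolate at f = 1/2 with slerp weights a = sin((1−f)δ)/sin δ ≈ 0.697, b = sin(fδ)/sin δ ≈ 0.697.
p = a·p₁ + b·p₂ ≈ (-0.492, -0.827, 0.273); φ = arcsin(p_z) ≈ 15.84°, λ = atan2(p_y, p_x) ≈ -120.73°.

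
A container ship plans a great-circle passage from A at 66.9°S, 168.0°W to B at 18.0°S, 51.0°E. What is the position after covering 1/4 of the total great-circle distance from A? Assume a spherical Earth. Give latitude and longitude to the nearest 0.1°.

Convert each endpoint to a unit vector on the sphere (x = cos φ cos λ, y = cos φ sin λ, z = sin φ).
The central angle between the endpoints is δ = arccos(p₁·p₂) ≈ 1.577 rad (90.3°).
Interpolate at f = 1/4 with slerp weights a = sin((1−f)δ)/sin δ ≈ 0.926, b = sin(fδ)/sin δ ≈ 0.384.
p = a·p₁ + b·p₂ ≈ (-0.125, 0.208, -0.970); φ = arcsin(p_z) ≈ -75.93°, λ = atan2(p_y, p_x) ≈ 121.03°.

≈ 75.9°S, 121.0°E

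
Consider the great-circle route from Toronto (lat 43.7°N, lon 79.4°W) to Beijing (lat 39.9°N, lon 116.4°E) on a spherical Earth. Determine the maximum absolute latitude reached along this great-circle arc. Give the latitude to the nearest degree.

≈ 81°N

The great circle lies in the plane with unit normal n̂ = (p₁ × p₂)/|p₁ × p₂|.
Here n̂_z ≈ -0.152; the vertex latitude is φ_max = arccos|n̂_z| ≈ 81.3°.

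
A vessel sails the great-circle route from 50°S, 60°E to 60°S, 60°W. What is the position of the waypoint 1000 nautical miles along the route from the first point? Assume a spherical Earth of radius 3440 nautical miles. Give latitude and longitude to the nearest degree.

Write both endpoints as unit vectors p₁, p₂ with components (cos φ cos λ, cos φ sin λ, sin φ).
The central angle between the endpoints is δ = arccos(p₁·p₂) ≈ 1.044 rad (59.8°). The total great-circle distance is δ·R ≈ 1.044 × 3440 ≈ 3592 nmi, so the target fraction is f = 1000/3592 ≈ 0.278.
Interpolate at f ≈ 0.278 with slerp weights a = sin((1−f)δ)/sin δ ≈ 0.791, b = sin(fδ)/sin δ ≈ 0.332.
p = a·p₁ + b·p₂ ≈ (0.337, 0.297, -0.893); φ = arcsin(p_z) ≈ -63.30°, λ = atan2(p_y, p_x) ≈ 41.37°.

≈ 63°S, 41°E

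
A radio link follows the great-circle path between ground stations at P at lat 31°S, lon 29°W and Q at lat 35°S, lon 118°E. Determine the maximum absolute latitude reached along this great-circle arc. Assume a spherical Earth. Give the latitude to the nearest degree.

≈ 66°S

The great circle lies in the plane with unit normal n̂ = (p₁ × p₂)/|p₁ × p₂|.
Here n̂_z ≈ +0.400; the vertex latitude is φ_max = arccos|n̂_z| ≈ 66.4°.
Check via Clairaut: cos φ_max = |cos φ₁| · sin C = cos(31.0°)·sin(152.2°) ≈ 0.400, again giving ≈ 66.4°.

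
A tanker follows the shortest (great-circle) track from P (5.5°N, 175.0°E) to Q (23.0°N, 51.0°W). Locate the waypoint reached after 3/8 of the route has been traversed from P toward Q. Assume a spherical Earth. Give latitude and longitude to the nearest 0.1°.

≈ (28.5°N, 141.0°W)

Write both endpoints as unit vectors p₁, p₂ with components (cos φ cos λ, cos φ sin λ, sin φ).
The central angle between the endpoints is δ = arccos(p₁·p₂) ≈ 2.213 rad (126.8°).
Interpolate at f = 3/8 with slerp weights a = sin((1−f)δ)/sin δ ≈ 1.227, b = sin(fδ)/sin δ ≈ 0.922.
p = a·p₁ + b·p₂ ≈ (-0.683, -0.553, 0.478); φ = arcsin(p_z) ≈ 28.53°, λ = atan2(p_y, p_x) ≈ -141.01°.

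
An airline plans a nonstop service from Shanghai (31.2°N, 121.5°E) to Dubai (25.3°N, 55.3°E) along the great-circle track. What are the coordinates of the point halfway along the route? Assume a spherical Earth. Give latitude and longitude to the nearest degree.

≈ 33°N, 87°E

Convert each endpoint to a unit vector on the sphere (x = cos φ cos λ, y = cos φ sin λ, z = sin φ).
The central angle between the endpoints is δ = arccos(p₁·p₂) ≈ 1.008 rad (57.8°).
Interpolate at f = 1/2 with slerp weights a = sin((1−f)δ)/sin δ ≈ 0.571, b = sin(fδ)/sin δ ≈ 0.571.
p = a·p₁ + b·p₂ ≈ (0.039, 0.841, 0.540); φ = arcsin(p_z) ≈ 32.67°, λ = atan2(p_y, p_x) ≈ 87.37°.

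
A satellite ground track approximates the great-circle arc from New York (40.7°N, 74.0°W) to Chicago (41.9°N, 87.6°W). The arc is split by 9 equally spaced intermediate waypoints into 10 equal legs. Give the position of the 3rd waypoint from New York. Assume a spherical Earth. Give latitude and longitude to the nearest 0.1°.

Write both endpoints as unit vectors p₁, p₂ with components (cos φ cos λ, cos φ sin λ, sin φ).
The central angle between the endpoints is δ = arccos(p₁·p₂) ≈ 0.179 rad (10.3°).
Interpolate at f = 3/10 with slerp weights a = sin((1−f)δ)/sin δ ≈ 0.702, b = sin(fδ)/sin δ ≈ 0.301.
p = a·p₁ + b·p₂ ≈ (0.156, -0.736, 0.659); φ = arcsin(p_z) ≈ 41.23°, λ = atan2(p_y, p_x) ≈ -78.02°.

≈ 41.2°N, 78.0°W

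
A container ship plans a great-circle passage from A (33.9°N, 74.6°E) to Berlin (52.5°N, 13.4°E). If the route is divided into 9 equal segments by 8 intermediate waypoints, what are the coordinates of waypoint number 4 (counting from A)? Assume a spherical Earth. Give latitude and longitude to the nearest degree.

Write both endpoints as unit vectors p₁, p₂ with components (cos φ cos λ, cos φ sin λ, sin φ).
The central angle between the endpoints is δ = arccos(p₁·p₂) ≈ 0.815 rad (46.7°).
Interpolate at f = 4/9 with slerp weights a = sin((1−f)δ)/sin δ ≈ 0.601, b = sin(fδ)/sin δ ≈ 0.487.
p = a·p₁ + b·p₂ ≈ (0.421, 0.550, 0.722); φ = arcsin(p_z) ≈ 46.19°, λ = atan2(p_y, p_x) ≈ 52.56°.

≈ (46°N, 53°E)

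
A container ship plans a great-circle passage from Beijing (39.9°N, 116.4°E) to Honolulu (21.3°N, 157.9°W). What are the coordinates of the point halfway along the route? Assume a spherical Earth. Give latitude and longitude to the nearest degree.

The haversine formula gives a central angle δ ≈ 1.280 rad (73.3°) between the endpoints.
Interpolate at f = 1/2 with slerp weights a = sin((1−f)δ)/sin δ ≈ 0.623, b = sin(fδ)/sin δ ≈ 0.623.
p = a·p₁ + b·p₂ ≈ (-0.751, 0.210, 0.626); φ = arcsin(p_z) ≈ 38.78°, λ = atan2(p_y, p_x) ≈ 164.38°.

≈ 39°N, 164°E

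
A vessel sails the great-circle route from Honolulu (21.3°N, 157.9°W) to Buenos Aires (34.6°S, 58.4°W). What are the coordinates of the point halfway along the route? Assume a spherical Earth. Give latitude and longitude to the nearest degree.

Write both endpoints as unit vectors p₁, p₂ with components (cos φ cos λ, cos φ sin λ, sin φ).
The central angle between the endpoints is δ = arccos(p₁·p₂) ≈ 1.910 rad (109.4°).
Interpolate at f = 1/2 with slerp weights a = sin((1−f)δ)/sin δ ≈ 0.866, b = sin(fδ)/sin δ ≈ 0.866.
p = a·p₁ + b·p₂ ≈ (-0.374, -0.910, -0.177); φ = arcsin(p_z) ≈ -10.20°, λ = atan2(p_y, p_x) ≈ -112.33°.

≈ 10°S, 112°W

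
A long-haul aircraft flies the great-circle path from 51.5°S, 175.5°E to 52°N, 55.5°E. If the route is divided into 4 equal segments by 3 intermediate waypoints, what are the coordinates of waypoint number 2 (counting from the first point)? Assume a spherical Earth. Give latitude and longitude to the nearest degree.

Write both endpoints as unit vectors p₁, p₂ with components (cos φ cos λ, cos φ sin λ, sin φ).
The central angle between the endpoints is δ = arccos(p₁·p₂) ≈ 2.512 rad (143.9°).
Interpolate at f = 2/4 with slerp weights a = sin((1−f)δ)/sin δ ≈ 1.615, b = sin(fδ)/sin δ ≈ 1.615.
p = a·p₁ + b·p₂ ≈ (-0.439, 0.898, 0.009); φ = arcsin(p_z) ≈ 0.50°, λ = atan2(p_y, p_x) ≈ 116.05°.

≈ 0°N, 116°E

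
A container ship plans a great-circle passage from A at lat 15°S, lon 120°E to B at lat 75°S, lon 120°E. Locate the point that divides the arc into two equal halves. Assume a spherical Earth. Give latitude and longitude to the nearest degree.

From cos δ = sin φ₁ sin φ₂ + cos φ₁ cos φ₂ cos Δλ, the central angle is δ ≈ 1.047 rad (60.0°).
Interpolate at f = 1/2 with slerp weights a = sin((1−f)δ)/sin δ ≈ 0.577, b = sin(fδ)/sin δ ≈ 0.577.
p = a·p₁ + b·p₂ ≈ (-0.354, 0.612, -0.707); φ = arcsin(p_z) ≈ -45.00°, λ = atan2(p_y, p_x) ≈ 120.00°.

≈ lat 45°S, lon 120°E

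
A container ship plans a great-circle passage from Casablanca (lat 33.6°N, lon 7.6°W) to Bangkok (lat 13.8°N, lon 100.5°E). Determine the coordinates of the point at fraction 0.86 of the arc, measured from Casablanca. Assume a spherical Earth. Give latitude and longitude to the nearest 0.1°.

The haversine formula gives a central angle δ ≈ 1.690 rad (96.9°) between the endpoints.
Interpolate at f = 0.86 with slerp weights a = sin((1−f)δ)/sin δ ≈ 0.236, b = sin(fδ)/sin δ ≈ 1.000.
p = a·p₁ + b·p₂ ≈ (0.018, 0.929, 0.369); φ = arcsin(p_z) ≈ 21.67°, λ = atan2(p_y, p_x) ≈ 88.89°.

≈ lat 21.7°N, lon 88.9°E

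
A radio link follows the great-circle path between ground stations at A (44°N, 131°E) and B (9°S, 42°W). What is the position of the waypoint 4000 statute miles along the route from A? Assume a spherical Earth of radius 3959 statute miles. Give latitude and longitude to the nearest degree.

Write both endpoints as unit vectors p₁, p₂ with components (cos φ cos λ, cos φ sin λ, sin φ).
The central angle between the endpoints is δ = arccos(p₁·p₂) ≈ 2.522 rad (144.5°). The total great-circle distance is δ·R ≈ 2.522 × 3959 ≈ 9983 mi, so the target fraction is f = 4000/9983 ≈ 0.401.
Interpolate at f ≈ 0.401 with slerp weights a = sin((1−f)δ)/sin δ ≈ 1.718, b = sin(fδ)/sin δ ≈ 1.458.
p = a·p₁ + b·p₂ ≈ (0.259, -0.031, 0.965); φ = arcsin(p_z) ≈ 74.87°, λ = atan2(p_y, p_x) ≈ -6.76°.

≈ (75°N, 7°W)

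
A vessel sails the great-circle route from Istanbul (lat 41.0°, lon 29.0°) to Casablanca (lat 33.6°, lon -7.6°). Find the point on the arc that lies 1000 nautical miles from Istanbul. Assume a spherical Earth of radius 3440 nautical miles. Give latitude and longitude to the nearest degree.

≈ lat 38°, lon 8°

Write both endpoints as unit vectors p₁, p₂ with components (cos φ cos λ, cos φ sin λ, sin φ).
The central angle between the endpoints is δ = arccos(p₁·p₂) ≈ 0.520 rad (29.8°). The total great-circle distance is δ·R ≈ 0.520 × 3440 ≈ 1789 nmi, so the target fraction is f = 1000/1789 ≈ 0.559.
Interpolate at f ≈ 0.559 with slerp weights a = sin((1−f)δ)/sin δ ≈ 0.458, b = sin(fδ)/sin δ ≈ 0.577.
p = a·p₁ + b·p₂ ≈ (0.778, 0.104, 0.619); φ = arcsin(p_z) ≈ 38.27°, λ = atan2(p_y, p_x) ≈ 7.61°.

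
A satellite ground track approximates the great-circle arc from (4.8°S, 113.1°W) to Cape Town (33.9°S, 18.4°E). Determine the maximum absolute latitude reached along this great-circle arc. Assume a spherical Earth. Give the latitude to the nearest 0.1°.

≈ 44.3°S

The great circle lies in the plane with unit normal n̂ = (p₁ × p₂)/|p₁ × p₂|.
Here n̂_z ≈ +0.716; the vertex latitude is φ_max = arccos|n̂_z| ≈ 44.3°.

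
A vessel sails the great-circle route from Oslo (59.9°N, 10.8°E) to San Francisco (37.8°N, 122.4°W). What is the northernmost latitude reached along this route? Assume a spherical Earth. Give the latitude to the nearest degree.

The great circle lies in the plane with unit normal n̂ = (p₁ × p₂)/|p₁ × p₂|.
Here n̂_z ≈ -0.299; the vertex latitude is φ_max = arccos|n̂_z| ≈ 72.6°.
Check via Clairaut: cos φ_max = |cos φ₁| · sin C = cos(59.9°)·sin(36.6°) ≈ 0.299, again giving ≈ 72.6°.

≈ 73°N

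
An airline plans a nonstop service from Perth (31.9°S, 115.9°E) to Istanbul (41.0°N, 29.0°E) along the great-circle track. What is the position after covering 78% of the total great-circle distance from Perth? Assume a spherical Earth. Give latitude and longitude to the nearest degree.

≈ (28°N, 53°E)

The haversine formula gives a central angle δ ≈ 1.888 rad (108.2°) between the endpoints.
Interpolate at f = 0.78 with slerp weights a = sin((1−f)δ)/sin δ ≈ 0.425, b = sin(fδ)/sin δ ≈ 1.047.
p = a·p₁ + b·p₂ ≈ (0.534, 0.708, 0.463); φ = arcsin(p_z) ≈ 27.57°, λ = atan2(p_y, p_x) ≈ 52.97°.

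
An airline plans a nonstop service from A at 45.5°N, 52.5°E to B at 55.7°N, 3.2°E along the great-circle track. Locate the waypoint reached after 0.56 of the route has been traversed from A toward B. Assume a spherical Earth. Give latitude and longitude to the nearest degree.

≈ 54°N, 28°E

From cos δ = sin φ₁ sin φ₂ + cos φ₁ cos φ₂ cos Δλ, the central angle is δ ≈ 0.561 rad (32.1°).
Interpolate at f = 0.56 with slerp weights a = sin((1−f)δ)/sin δ ≈ 0.459, b = sin(fδ)/sin δ ≈ 0.581.
p = a·p₁ + b·p₂ ≈ (0.523, 0.274, 0.807); φ = arcsin(p_z) ≈ 53.84°, λ = atan2(p_y, p_x) ≈ 27.63°.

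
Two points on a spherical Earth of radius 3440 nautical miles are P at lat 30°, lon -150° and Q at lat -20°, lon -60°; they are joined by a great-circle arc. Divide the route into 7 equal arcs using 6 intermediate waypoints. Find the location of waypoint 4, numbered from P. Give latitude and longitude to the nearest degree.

Write both endpoints as unit vectors p₁, p₂ with components (cos φ cos λ, cos φ sin λ, sin φ).
The central angle between the endpoints is δ = arccos(p₁·p₂) ≈ 1.743 rad (99.8°).
Interpolate at f = 4/7 with slerp weights a = sin((1−f)δ)/sin δ ≈ 0.689, b = sin(fδ)/sin δ ≈ 0.852.
p = a·p₁ + b·p₂ ≈ (-0.117, -0.992, 0.053); φ = arcsin(p_z) ≈ 3.06°, λ = atan2(p_y, p_x) ≈ -96.72°.

≈ lat 3°, lon -97°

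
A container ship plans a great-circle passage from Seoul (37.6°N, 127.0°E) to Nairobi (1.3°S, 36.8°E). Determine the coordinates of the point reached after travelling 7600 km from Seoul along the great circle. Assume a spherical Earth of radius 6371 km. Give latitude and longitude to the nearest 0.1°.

The haversine formula gives a central angle δ ≈ 1.587 rad (91.0°) between the endpoints. The total great-circle distance is δ·R ≈ 1.587 × 6371 ≈ 10113 km, so the target fraction is f = 7600/10113 ≈ 0.751.
Interpolate at f ≈ 0.751 with slerp weights a = sin((1−f)δ)/sin δ ≈ 0.384, b = sin(fδ)/sin δ ≈ 0.930.
p = a·p₁ + b·p₂ ≈ (0.561, 0.800, 0.213); φ = arcsin(p_z) ≈ 12.32°, λ = atan2(p_y, p_x) ≈ 54.96°.

≈ 12.3°N, 55.0°E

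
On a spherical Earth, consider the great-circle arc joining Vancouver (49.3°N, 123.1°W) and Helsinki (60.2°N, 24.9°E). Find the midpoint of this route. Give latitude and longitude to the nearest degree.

≈ 78°N, 74°W

Convert each endpoint to a unit vector on the sphere (x = cos φ cos λ, y = cos φ sin λ, z = sin φ).
The central angle between the endpoints is δ = arccos(p₁·p₂) ≈ 1.178 rad (67.5°).
Interpolate at f = 1/2 with slerp weights a = sin((1−f)δ)/sin δ ≈ 0.601, b = sin(fδ)/sin δ ≈ 0.601.
p = a·p₁ + b·p₂ ≈ (0.057, -0.203, 0.978); φ = arcsin(p_z) ≈ 77.85°, λ = atan2(p_y, p_x) ≈ -74.31°.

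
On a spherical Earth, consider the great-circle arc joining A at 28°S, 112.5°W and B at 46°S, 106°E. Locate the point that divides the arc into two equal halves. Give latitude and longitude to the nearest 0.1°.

≈ 65.2°S, 164.4°W

From cos δ = sin φ₁ sin φ₂ + cos φ₁ cos φ₂ cos Δλ, the central angle is δ ≈ 1.714 rad (98.2°).
Interpolate at f = 1/2 with slerp weights a = sin((1−f)δ)/sin δ ≈ 0.764, b = sin(fδ)/sin δ ≈ 0.764.
p = a·p₁ + b·p₂ ≈ (-0.404, -0.113, -0.908); φ = arcsin(p_z) ≈ -65.19°, λ = atan2(p_y, p_x) ≈ -164.38°.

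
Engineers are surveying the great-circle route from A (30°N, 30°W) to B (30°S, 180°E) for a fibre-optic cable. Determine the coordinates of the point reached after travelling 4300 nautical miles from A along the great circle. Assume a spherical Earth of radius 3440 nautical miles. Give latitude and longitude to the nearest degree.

Convert each endpoint to a unit vector on the sphere (x = cos φ cos λ, y = cos φ sin λ, z = sin φ).
The central angle between the endpoints is δ = arccos(p₁·p₂) ≈ 2.689 rad (154.1°). The total great-circle distance is δ·R ≈ 2.689 × 3440 ≈ 9252 nmi, so the target fraction is f = 4300/9252 ≈ 0.465.
Interpolate at f ≈ 0.465 with slerp weights a = sin((1−f)δ)/sin δ ≈ 2.269, b = sin(fδ)/sin δ ≈ 2.172.
p = a·p₁ + b·p₂ ≈ (-0.179, -0.983, 0.049); φ = arcsin(p_z) ≈ 2.78°, λ = atan2(p_y, p_x) ≈ -100.34°.

≈ (3°N, 100°W)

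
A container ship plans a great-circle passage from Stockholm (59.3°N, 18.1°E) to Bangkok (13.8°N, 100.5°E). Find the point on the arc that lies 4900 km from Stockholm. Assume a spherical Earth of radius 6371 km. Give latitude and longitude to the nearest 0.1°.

≈ 38.5°N, 80.7°E

From cos δ = sin φ₁ sin φ₂ + cos φ₁ cos φ₂ cos Δλ, the central angle is δ ≈ 1.297 rad (74.3°). The total great-circle distance is δ·R ≈ 1.297 × 6371 ≈ 8261 km, so the target fraction is f = 4900/8261 ≈ 0.593.
Interpolate at f ≈ 0.593 with slerp weights a = sin((1−f)δ)/sin δ ≈ 0.523, b = sin(fδ)/sin δ ≈ 0.722.
p = a·p₁ + b·p₂ ≈ (0.126, 0.773, 0.622); φ = arcsin(p_z) ≈ 38.46°, λ = atan2(p_y, p_x) ≈ 80.74°.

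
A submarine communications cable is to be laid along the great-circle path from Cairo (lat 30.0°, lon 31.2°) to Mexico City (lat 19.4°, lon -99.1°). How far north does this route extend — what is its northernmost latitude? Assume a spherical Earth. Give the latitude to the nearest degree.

≈ 48°

The great circle lies in the plane with unit normal n̂ = (p₁ × p₂)/|p₁ × p₂|.
Here n̂_z ≈ -0.668; the vertex latitude is φ_max = arccos|n̂_z| ≈ 48.1°.
Check via Clairaut: cos φ_max = |cos φ₁| · sin C = cos(30.0°)·sin(50.5°) ≈ 0.668, again giving ≈ 48.1°.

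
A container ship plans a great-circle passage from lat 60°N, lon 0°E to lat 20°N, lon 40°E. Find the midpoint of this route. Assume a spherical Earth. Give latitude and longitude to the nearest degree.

Convert each endpoint to a unit vector on the sphere (x = cos φ cos λ, y = cos φ sin λ, z = sin φ).
The central angle between the endpoints is δ = arccos(p₁·p₂) ≈ 0.855 rad (49.0°).
Interpolate at f = 1/2 with slerp weights a = sin((1−f)δ)/sin δ ≈ 0.549, b = sin(fδ)/sin δ ≈ 0.549.
p = a·p₁ + b·p₂ ≈ (0.670, 0.332, 0.664); φ = arcsin(p_z) ≈ 41.59°, λ = atan2(p_y, p_x) ≈ 26.34°.

≈ lat 42°N, lon 26°E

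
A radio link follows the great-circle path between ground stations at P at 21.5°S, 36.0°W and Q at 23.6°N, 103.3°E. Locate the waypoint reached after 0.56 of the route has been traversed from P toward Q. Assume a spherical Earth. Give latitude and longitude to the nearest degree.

≈ 6°N, 40°E

Write both endpoints as unit vectors p₁, p₂ with components (cos φ cos λ, cos φ sin λ, sin φ).
The central angle between the endpoints is δ = arccos(p₁·p₂) ≈ 2.487 rad (142.5°).
Interpolate at f = 0.56 with slerp weights a = sin((1−f)δ)/sin δ ≈ 1.459, b = sin(fδ)/sin δ ≈ 1.616.
p = a·p₁ + b·p₂ ≈ (0.757, 0.643, 0.112); φ = arcsin(p_z) ≈ 6.44°, λ = atan2(p_y, p_x) ≈ 40.33°.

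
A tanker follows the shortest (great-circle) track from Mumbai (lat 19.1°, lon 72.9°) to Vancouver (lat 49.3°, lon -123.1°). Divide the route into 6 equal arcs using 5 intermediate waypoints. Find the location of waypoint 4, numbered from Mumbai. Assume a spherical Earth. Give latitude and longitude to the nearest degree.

Convert each endpoint to a unit vector on the sphere (x = cos φ cos λ, y = cos φ sin λ, z = sin φ).
The central angle between the endpoints is δ = arccos(p₁·p₂) ≈ 1.922 rad (110.1°).
Interpolate at f = 4/6 with slerp weights a = sin((1−f)δ)/sin δ ≈ 0.637, b = sin(fδ)/sin δ ≈ 1.021.
p = a·p₁ + b·p₂ ≈ (-0.187, 0.017, 0.982); φ = arcsin(p_z) ≈ 79.20°, λ = atan2(p_y, p_x) ≈ 174.67°.

≈ lat 79°, lon 175°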